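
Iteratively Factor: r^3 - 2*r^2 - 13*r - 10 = (r + 1)*(r^2 - 3*r - 10) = (r - 5)*(r + 1)*(r + 2)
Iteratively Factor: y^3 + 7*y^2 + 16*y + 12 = (y + 2)*(y^2 + 5*y + 6) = (y + 2)^2*(y + 3)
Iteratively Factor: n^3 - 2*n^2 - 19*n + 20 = (n + 4)*(n^2 - 6*n + 5) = (n - 5)*(n + 4)*(n - 1)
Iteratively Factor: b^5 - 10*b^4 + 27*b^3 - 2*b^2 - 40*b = (b + 1)*(b^4 - 11*b^3 + 38*b^2 - 40*b) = b*(b + 1)*(b^3 - 11*b^2 + 38*b - 40) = b*(b - 4)*(b + 1)*(b^2 - 7*b + 10) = b*(b - 5)*(b - 4)*(b + 1)*(b - 2)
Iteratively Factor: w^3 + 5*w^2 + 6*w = (w + 2)*(w^2 + 3*w) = w*(w + 2)*(w + 3)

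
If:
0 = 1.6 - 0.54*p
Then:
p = 2.96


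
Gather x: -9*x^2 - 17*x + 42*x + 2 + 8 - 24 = -9*x^2 + 25*x - 14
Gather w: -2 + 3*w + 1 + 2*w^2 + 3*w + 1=2*w^2 + 6*w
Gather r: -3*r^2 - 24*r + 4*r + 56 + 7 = -3*r^2 - 20*r + 63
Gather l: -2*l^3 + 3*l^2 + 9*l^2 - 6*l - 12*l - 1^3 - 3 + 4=-2*l^3 + 12*l^2 - 18*l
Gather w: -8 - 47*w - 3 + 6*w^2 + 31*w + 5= 6*w^2 - 16*w - 6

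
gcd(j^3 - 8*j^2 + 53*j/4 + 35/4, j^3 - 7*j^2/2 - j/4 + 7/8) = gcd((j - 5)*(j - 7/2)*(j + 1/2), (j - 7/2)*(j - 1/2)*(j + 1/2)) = j^2 - 3*j - 7/4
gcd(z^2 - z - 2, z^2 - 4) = z - 2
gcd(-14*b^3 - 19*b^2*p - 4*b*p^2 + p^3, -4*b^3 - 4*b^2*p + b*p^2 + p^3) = 2*b^2 + 3*b*p + p^2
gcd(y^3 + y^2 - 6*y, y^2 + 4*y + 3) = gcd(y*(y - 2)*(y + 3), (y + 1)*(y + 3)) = y + 3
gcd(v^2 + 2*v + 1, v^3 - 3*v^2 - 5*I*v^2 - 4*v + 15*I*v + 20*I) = v + 1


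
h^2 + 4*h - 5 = (h - 1)*(h + 5)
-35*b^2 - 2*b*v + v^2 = (-7*b + v)*(5*b + v)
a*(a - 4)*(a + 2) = a^3 - 2*a^2 - 8*a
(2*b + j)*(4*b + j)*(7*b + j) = 56*b^3 + 50*b^2*j + 13*b*j^2 + j^3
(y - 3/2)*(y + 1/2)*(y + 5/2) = y^3 + 3*y^2/2 - 13*y/4 - 15/8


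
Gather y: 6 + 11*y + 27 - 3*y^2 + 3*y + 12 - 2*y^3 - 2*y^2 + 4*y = -2*y^3 - 5*y^2 + 18*y + 45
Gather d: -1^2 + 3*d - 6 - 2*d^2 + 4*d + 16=-2*d^2 + 7*d + 9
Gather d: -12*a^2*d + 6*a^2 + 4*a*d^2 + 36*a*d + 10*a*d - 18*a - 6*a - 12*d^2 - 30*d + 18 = 6*a^2 - 24*a + d^2*(4*a - 12) + d*(-12*a^2 + 46*a - 30) + 18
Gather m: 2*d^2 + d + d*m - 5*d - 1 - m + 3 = 2*d^2 - 4*d + m*(d - 1) + 2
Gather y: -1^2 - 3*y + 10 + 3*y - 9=0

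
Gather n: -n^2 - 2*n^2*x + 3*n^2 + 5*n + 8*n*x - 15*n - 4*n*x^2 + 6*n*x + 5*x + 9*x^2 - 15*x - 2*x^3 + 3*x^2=n^2*(2 - 2*x) + n*(-4*x^2 + 14*x - 10) - 2*x^3 + 12*x^2 - 10*x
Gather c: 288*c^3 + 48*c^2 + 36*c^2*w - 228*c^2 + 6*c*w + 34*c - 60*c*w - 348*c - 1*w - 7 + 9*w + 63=288*c^3 + c^2*(36*w - 180) + c*(-54*w - 314) + 8*w + 56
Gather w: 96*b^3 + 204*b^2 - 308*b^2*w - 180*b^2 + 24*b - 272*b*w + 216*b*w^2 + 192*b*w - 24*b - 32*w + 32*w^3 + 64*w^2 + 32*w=96*b^3 + 24*b^2 + 32*w^3 + w^2*(216*b + 64) + w*(-308*b^2 - 80*b)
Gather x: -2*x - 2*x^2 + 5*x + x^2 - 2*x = -x^2 + x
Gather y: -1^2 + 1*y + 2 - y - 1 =0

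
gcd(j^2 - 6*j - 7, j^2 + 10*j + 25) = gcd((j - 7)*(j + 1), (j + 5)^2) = 1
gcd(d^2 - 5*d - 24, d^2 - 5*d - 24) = d^2 - 5*d - 24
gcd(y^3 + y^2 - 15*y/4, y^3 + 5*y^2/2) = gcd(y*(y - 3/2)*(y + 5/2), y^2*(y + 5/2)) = y^2 + 5*y/2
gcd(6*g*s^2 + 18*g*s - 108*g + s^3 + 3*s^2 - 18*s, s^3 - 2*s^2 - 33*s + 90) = s^2 + 3*s - 18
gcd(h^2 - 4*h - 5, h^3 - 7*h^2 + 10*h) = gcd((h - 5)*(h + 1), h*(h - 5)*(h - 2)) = h - 5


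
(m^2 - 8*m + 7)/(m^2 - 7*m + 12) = (m^2 - 8*m + 7)/(m^2 - 7*m + 12)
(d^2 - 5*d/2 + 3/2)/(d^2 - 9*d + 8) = (d - 3/2)/(d - 8)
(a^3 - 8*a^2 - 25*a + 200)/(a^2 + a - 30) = (a^2 - 3*a - 40)/(a + 6)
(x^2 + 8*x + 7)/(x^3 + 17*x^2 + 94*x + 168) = (x + 1)/(x^2 + 10*x + 24)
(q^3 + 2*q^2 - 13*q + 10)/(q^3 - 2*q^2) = 1 + 4/q - 5/q^2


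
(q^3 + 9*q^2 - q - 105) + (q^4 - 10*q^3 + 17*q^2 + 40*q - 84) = q^4 - 9*q^3 + 26*q^2 + 39*q - 189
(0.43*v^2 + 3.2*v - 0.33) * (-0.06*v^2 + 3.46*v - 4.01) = -0.0258*v^4 + 1.2958*v^3 + 9.3675*v^2 - 13.9738*v + 1.3233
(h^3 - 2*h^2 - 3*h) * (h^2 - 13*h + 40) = h^5 - 15*h^4 + 63*h^3 - 41*h^2 - 120*h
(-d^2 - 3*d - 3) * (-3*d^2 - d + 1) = 3*d^4 + 10*d^3 + 11*d^2 - 3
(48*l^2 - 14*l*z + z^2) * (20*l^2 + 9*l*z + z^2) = 960*l^4 + 152*l^3*z - 58*l^2*z^2 - 5*l*z^3 + z^4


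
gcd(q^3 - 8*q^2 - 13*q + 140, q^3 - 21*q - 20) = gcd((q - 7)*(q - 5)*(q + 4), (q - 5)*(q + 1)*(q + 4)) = q^2 - q - 20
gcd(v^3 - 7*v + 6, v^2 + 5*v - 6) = v - 1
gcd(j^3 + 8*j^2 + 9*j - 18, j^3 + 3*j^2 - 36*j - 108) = j^2 + 9*j + 18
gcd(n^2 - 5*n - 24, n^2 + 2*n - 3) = n + 3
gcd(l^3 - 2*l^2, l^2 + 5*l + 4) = 1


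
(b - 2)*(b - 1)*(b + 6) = b^3 + 3*b^2 - 16*b + 12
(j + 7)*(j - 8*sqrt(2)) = j^2 - 8*sqrt(2)*j + 7*j - 56*sqrt(2)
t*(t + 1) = t^2 + t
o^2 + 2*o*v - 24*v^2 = (o - 4*v)*(o + 6*v)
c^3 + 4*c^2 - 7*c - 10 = (c - 2)*(c + 1)*(c + 5)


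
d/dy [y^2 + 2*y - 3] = 2*y + 2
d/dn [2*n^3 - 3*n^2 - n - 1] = 6*n^2 - 6*n - 1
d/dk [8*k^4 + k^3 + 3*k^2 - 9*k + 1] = 32*k^3 + 3*k^2 + 6*k - 9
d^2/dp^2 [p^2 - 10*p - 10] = 2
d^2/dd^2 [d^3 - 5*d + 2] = 6*d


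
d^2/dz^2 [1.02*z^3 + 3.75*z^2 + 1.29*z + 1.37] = 6.12*z + 7.5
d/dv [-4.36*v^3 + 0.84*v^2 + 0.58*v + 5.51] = -13.08*v^2 + 1.68*v + 0.58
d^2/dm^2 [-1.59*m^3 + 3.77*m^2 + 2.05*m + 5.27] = 7.54 - 9.54*m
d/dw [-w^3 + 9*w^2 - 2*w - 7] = -3*w^2 + 18*w - 2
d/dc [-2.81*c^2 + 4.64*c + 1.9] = 4.64 - 5.62*c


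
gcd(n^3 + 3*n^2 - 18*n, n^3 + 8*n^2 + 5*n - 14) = 1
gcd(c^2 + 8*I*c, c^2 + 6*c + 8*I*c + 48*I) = c + 8*I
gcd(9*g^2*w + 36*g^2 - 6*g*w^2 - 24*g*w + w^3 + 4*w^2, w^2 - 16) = w + 4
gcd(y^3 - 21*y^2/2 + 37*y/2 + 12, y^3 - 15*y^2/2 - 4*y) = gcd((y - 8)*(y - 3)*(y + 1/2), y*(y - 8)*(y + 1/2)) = y^2 - 15*y/2 - 4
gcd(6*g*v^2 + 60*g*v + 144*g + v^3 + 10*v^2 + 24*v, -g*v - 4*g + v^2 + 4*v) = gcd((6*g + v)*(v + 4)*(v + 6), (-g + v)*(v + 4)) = v + 4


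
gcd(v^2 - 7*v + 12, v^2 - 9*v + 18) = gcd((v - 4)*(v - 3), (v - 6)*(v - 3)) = v - 3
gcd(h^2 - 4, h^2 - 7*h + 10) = h - 2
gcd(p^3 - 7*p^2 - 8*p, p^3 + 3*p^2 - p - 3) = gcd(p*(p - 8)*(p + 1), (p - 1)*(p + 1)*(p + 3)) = p + 1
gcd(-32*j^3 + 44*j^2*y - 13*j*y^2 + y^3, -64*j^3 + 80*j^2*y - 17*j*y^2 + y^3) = 8*j^2 - 9*j*y + y^2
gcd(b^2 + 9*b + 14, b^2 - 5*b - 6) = 1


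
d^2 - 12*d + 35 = (d - 7)*(d - 5)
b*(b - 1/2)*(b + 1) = b^3 + b^2/2 - b/2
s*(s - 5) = s^2 - 5*s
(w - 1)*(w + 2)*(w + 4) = w^3 + 5*w^2 + 2*w - 8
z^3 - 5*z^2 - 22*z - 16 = (z - 8)*(z + 1)*(z + 2)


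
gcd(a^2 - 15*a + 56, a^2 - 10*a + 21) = a - 7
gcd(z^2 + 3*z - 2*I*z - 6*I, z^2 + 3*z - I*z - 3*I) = z + 3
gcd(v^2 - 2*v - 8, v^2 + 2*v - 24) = v - 4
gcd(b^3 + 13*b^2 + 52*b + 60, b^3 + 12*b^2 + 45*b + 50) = b^2 + 7*b + 10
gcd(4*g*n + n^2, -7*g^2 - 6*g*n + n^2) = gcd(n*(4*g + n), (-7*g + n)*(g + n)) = 1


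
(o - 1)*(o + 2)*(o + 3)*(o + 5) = o^4 + 9*o^3 + 21*o^2 - o - 30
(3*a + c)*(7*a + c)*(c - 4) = 21*a^2*c - 84*a^2 + 10*a*c^2 - 40*a*c + c^3 - 4*c^2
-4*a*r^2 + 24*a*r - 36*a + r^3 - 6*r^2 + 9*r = (-4*a + r)*(r - 3)^2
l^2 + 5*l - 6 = (l - 1)*(l + 6)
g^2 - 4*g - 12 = (g - 6)*(g + 2)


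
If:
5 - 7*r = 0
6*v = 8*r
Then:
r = 5/7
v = 20/21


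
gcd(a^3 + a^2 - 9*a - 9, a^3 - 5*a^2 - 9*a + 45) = a^2 - 9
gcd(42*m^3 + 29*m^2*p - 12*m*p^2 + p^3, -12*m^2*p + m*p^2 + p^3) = 1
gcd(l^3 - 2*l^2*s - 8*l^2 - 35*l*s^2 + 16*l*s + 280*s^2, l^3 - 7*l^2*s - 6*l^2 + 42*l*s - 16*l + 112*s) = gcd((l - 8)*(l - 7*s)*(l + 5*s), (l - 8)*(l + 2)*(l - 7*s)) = -l^2 + 7*l*s + 8*l - 56*s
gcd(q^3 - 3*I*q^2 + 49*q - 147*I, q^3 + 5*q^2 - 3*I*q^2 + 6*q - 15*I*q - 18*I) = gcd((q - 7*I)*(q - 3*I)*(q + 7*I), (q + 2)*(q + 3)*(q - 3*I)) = q - 3*I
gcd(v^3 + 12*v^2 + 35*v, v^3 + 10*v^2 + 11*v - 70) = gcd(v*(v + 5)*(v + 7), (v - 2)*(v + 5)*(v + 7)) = v^2 + 12*v + 35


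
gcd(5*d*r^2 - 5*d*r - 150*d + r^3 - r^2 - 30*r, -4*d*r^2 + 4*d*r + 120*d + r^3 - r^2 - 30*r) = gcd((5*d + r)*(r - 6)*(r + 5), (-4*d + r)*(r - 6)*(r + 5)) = r^2 - r - 30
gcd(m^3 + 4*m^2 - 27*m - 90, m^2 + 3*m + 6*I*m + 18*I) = m + 3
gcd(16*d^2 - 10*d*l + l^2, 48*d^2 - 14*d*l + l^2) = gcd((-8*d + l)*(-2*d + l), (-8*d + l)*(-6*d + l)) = 8*d - l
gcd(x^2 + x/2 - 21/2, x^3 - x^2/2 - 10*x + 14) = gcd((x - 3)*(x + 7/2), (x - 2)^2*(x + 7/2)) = x + 7/2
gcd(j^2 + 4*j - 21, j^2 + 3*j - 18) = j - 3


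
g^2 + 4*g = g*(g + 4)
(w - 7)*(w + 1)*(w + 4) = w^3 - 2*w^2 - 31*w - 28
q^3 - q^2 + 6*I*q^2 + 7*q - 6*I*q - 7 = (q - 1)*(q - I)*(q + 7*I)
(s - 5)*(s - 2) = s^2 - 7*s + 10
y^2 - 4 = (y - 2)*(y + 2)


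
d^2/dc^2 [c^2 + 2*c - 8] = 2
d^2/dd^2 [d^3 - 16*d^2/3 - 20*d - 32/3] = 6*d - 32/3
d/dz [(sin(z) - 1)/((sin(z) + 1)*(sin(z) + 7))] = (-sin(z)^2 + 2*sin(z) + 15)*cos(z)/((sin(z) + 1)^2*(sin(z) + 7)^2)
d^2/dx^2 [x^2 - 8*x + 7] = 2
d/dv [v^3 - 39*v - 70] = 3*v^2 - 39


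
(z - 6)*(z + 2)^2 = z^3 - 2*z^2 - 20*z - 24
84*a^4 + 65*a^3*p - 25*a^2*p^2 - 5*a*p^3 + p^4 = (-7*a + p)*(-3*a + p)*(a + p)*(4*a + p)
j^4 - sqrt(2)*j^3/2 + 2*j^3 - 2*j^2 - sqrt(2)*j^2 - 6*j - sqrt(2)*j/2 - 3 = (j + 1)^2*(j - 3*sqrt(2)/2)*(j + sqrt(2))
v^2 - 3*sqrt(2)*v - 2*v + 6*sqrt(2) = (v - 2)*(v - 3*sqrt(2))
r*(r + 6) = r^2 + 6*r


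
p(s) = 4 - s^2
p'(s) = -2*s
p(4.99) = -20.90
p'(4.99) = -9.98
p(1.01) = 2.98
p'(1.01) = -2.02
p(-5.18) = -22.83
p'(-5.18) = 10.36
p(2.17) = -0.71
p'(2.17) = -4.34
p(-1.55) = 1.60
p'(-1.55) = 3.10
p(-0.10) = 3.99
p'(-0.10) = 0.20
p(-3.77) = -10.21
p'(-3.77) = 7.54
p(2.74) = -3.51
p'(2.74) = -5.48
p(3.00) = -5.00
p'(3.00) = -6.00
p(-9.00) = -77.00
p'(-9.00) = 18.00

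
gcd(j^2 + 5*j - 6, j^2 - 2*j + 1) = j - 1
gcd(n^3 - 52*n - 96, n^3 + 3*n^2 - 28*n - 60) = n^2 + 8*n + 12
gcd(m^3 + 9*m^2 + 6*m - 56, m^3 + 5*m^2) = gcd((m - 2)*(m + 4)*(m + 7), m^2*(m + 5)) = 1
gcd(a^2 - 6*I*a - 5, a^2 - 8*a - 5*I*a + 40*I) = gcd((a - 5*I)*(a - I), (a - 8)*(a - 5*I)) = a - 5*I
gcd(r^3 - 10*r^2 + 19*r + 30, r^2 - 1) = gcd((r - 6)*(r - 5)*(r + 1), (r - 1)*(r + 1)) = r + 1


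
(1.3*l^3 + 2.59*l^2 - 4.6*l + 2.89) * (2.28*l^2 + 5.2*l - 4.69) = 2.964*l^5 + 12.6652*l^4 - 3.117*l^3 - 29.4779*l^2 + 36.602*l - 13.5541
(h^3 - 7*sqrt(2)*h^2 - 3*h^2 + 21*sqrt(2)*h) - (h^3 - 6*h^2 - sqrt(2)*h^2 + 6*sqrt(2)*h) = -6*sqrt(2)*h^2 + 3*h^2 + 15*sqrt(2)*h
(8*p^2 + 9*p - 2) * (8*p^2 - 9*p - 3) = 64*p^4 - 121*p^2 - 9*p + 6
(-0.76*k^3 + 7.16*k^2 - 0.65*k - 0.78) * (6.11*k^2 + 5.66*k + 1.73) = -4.6436*k^5 + 39.446*k^4 + 35.2393*k^3 + 3.942*k^2 - 5.5393*k - 1.3494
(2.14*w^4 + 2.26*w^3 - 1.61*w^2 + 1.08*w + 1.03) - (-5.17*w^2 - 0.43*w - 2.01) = 2.14*w^4 + 2.26*w^3 + 3.56*w^2 + 1.51*w + 3.04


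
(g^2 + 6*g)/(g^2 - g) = (g + 6)/(g - 1)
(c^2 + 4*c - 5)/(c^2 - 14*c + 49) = (c^2 + 4*c - 5)/(c^2 - 14*c + 49)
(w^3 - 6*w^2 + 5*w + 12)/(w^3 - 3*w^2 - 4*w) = (w - 3)/w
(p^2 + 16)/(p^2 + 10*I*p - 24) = (p - 4*I)/(p + 6*I)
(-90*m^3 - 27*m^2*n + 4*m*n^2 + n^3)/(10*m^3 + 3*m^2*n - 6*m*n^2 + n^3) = (-18*m^2 - 9*m*n - n^2)/(2*m^2 + m*n - n^2)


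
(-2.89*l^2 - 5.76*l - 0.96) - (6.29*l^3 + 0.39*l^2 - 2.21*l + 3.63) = -6.29*l^3 - 3.28*l^2 - 3.55*l - 4.59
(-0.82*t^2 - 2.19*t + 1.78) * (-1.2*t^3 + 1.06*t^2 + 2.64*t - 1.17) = 0.984*t^5 + 1.7588*t^4 - 6.6222*t^3 - 2.9354*t^2 + 7.2615*t - 2.0826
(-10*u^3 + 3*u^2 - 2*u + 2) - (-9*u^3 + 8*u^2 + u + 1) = -u^3 - 5*u^2 - 3*u + 1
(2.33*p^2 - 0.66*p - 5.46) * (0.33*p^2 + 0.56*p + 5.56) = 0.7689*p^4 + 1.087*p^3 + 10.7834*p^2 - 6.7272*p - 30.3576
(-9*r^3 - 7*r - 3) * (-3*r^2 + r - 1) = 27*r^5 - 9*r^4 + 30*r^3 + 2*r^2 + 4*r + 3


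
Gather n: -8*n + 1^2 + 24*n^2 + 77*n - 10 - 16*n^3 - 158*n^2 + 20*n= -16*n^3 - 134*n^2 + 89*n - 9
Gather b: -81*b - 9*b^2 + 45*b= -9*b^2 - 36*b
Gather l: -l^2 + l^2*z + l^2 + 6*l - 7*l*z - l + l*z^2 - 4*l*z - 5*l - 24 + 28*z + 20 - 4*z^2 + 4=l^2*z + l*(z^2 - 11*z) - 4*z^2 + 28*z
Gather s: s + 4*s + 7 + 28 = 5*s + 35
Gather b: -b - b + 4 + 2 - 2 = 4 - 2*b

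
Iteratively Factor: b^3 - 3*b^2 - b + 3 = (b - 1)*(b^2 - 2*b - 3) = (b - 3)*(b - 1)*(b + 1)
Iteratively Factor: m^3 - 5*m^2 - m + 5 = (m - 5)*(m^2 - 1) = (m - 5)*(m - 1)*(m + 1)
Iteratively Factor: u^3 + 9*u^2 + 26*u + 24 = (u + 3)*(u^2 + 6*u + 8) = (u + 2)*(u + 3)*(u + 4)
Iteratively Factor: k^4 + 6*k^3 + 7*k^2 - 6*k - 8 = (k + 2)*(k^3 + 4*k^2 - k - 4) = (k - 1)*(k + 2)*(k^2 + 5*k + 4) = (k - 1)*(k + 1)*(k + 2)*(k + 4)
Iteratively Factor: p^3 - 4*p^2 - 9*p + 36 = (p + 3)*(p^2 - 7*p + 12) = (p - 4)*(p + 3)*(p - 3)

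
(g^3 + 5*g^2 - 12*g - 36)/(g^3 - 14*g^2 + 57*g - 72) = (g^2 + 8*g + 12)/(g^2 - 11*g + 24)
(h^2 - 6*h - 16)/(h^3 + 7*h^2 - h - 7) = (h^2 - 6*h - 16)/(h^3 + 7*h^2 - h - 7)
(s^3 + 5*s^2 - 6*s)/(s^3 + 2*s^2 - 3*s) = (s + 6)/(s + 3)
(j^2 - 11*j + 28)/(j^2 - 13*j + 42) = (j - 4)/(j - 6)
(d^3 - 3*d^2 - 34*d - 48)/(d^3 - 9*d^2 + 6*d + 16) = (d^2 + 5*d + 6)/(d^2 - d - 2)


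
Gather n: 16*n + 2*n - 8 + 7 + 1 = 18*n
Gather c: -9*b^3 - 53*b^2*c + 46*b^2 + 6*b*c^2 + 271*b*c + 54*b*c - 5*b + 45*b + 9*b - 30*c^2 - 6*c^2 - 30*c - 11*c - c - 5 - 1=-9*b^3 + 46*b^2 + 49*b + c^2*(6*b - 36) + c*(-53*b^2 + 325*b - 42) - 6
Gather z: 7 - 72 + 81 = 16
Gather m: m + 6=m + 6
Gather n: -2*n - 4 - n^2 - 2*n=-n^2 - 4*n - 4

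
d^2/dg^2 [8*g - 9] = 0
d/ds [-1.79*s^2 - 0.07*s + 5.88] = -3.58*s - 0.07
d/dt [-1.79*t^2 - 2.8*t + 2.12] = -3.58*t - 2.8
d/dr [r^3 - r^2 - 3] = r*(3*r - 2)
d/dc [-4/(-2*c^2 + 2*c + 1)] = 8*(1 - 2*c)/(-2*c^2 + 2*c + 1)^2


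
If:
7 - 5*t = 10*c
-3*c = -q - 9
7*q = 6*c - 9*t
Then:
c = -84/5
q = -297/5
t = 35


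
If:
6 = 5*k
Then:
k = 6/5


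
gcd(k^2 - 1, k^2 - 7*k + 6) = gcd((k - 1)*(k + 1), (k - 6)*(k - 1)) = k - 1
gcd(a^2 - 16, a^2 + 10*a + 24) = a + 4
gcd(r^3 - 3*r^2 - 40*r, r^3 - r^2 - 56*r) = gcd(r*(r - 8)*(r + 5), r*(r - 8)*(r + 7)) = r^2 - 8*r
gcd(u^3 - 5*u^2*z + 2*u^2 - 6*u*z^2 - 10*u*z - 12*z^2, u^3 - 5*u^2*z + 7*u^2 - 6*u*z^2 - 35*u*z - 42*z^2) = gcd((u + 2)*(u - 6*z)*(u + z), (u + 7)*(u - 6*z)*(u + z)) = -u^2 + 5*u*z + 6*z^2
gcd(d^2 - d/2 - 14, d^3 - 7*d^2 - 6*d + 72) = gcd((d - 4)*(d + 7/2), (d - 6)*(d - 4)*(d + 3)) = d - 4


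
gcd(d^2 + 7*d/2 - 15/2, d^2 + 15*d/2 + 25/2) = d + 5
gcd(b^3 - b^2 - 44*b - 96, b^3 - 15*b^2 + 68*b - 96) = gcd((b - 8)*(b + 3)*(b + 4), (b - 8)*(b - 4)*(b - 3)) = b - 8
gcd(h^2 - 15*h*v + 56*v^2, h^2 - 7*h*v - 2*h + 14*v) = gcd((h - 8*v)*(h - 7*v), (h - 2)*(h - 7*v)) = -h + 7*v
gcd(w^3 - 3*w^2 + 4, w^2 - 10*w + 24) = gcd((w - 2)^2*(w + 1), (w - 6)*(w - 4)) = 1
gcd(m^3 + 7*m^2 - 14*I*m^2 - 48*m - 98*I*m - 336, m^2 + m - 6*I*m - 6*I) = m - 6*I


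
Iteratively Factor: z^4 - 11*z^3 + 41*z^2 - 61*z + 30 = (z - 1)*(z^3 - 10*z^2 + 31*z - 30) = (z - 5)*(z - 1)*(z^2 - 5*z + 6) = (z - 5)*(z - 2)*(z - 1)*(z - 3)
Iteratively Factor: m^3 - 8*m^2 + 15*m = (m - 3)*(m^2 - 5*m) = (m - 5)*(m - 3)*(m)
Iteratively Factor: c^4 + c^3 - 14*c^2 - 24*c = (c + 3)*(c^3 - 2*c^2 - 8*c) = c*(c + 3)*(c^2 - 2*c - 8) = c*(c - 4)*(c + 3)*(c + 2)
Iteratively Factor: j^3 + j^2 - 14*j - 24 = (j + 2)*(j^2 - j - 12) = (j - 4)*(j + 2)*(j + 3)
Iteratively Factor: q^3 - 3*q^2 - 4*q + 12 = (q - 2)*(q^2 - q - 6) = (q - 3)*(q - 2)*(q + 2)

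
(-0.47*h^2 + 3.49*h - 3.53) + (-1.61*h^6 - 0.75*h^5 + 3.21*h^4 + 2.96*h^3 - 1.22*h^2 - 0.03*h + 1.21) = -1.61*h^6 - 0.75*h^5 + 3.21*h^4 + 2.96*h^3 - 1.69*h^2 + 3.46*h - 2.32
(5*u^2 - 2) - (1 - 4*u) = 5*u^2 + 4*u - 3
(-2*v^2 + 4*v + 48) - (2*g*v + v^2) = -2*g*v - 3*v^2 + 4*v + 48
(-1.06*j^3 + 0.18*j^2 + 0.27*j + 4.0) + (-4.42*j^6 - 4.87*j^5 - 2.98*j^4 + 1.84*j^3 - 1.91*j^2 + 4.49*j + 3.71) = -4.42*j^6 - 4.87*j^5 - 2.98*j^4 + 0.78*j^3 - 1.73*j^2 + 4.76*j + 7.71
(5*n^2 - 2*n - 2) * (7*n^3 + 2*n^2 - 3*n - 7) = 35*n^5 - 4*n^4 - 33*n^3 - 33*n^2 + 20*n + 14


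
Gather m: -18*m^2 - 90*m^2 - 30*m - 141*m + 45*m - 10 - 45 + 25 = -108*m^2 - 126*m - 30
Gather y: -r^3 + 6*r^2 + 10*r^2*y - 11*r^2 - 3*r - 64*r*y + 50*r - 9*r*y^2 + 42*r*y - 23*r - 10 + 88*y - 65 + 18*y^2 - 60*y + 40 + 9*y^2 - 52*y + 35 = -r^3 - 5*r^2 + 24*r + y^2*(27 - 9*r) + y*(10*r^2 - 22*r - 24)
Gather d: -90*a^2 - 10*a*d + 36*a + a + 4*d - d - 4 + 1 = -90*a^2 + 37*a + d*(3 - 10*a) - 3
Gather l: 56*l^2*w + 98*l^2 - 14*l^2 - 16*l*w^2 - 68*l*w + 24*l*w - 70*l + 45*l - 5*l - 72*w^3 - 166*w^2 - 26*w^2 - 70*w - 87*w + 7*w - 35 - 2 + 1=l^2*(56*w + 84) + l*(-16*w^2 - 44*w - 30) - 72*w^3 - 192*w^2 - 150*w - 36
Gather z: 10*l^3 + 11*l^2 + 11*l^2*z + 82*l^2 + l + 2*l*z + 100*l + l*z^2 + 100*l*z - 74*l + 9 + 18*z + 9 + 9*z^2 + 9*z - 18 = 10*l^3 + 93*l^2 + 27*l + z^2*(l + 9) + z*(11*l^2 + 102*l + 27)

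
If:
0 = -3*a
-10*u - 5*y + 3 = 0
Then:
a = 0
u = 3/10 - y/2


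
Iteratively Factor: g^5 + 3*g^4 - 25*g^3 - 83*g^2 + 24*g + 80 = (g + 4)*(g^4 - g^3 - 21*g^2 + g + 20) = (g - 5)*(g + 4)*(g^3 + 4*g^2 - g - 4) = (g - 5)*(g - 1)*(g + 4)*(g^2 + 5*g + 4) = (g - 5)*(g - 1)*(g + 4)^2*(g + 1)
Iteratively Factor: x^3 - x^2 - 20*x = (x + 4)*(x^2 - 5*x) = (x - 5)*(x + 4)*(x)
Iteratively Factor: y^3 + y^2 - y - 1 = (y + 1)*(y^2 - 1) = (y - 1)*(y + 1)*(y + 1)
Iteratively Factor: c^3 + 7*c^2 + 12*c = (c)*(c^2 + 7*c + 12) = c*(c + 3)*(c + 4)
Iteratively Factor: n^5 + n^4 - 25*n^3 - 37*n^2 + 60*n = (n + 4)*(n^4 - 3*n^3 - 13*n^2 + 15*n) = n*(n + 4)*(n^3 - 3*n^2 - 13*n + 15) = n*(n - 1)*(n + 4)*(n^2 - 2*n - 15) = n*(n - 1)*(n + 3)*(n + 4)*(n - 5)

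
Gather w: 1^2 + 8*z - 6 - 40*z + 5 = -32*z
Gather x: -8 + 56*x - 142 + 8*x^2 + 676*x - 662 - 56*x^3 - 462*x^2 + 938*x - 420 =-56*x^3 - 454*x^2 + 1670*x - 1232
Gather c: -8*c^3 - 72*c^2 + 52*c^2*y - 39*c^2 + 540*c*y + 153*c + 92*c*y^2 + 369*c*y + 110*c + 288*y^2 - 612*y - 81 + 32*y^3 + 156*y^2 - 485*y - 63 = -8*c^3 + c^2*(52*y - 111) + c*(92*y^2 + 909*y + 263) + 32*y^3 + 444*y^2 - 1097*y - 144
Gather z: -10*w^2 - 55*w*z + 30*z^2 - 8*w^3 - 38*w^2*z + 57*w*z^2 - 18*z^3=-8*w^3 - 10*w^2 - 18*z^3 + z^2*(57*w + 30) + z*(-38*w^2 - 55*w)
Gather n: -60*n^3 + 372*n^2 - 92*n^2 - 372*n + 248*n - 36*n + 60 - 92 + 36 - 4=-60*n^3 + 280*n^2 - 160*n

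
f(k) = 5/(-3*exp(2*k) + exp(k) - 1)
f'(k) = 5*(6*exp(2*k) - exp(k))/(-3*exp(2*k) + exp(k) - 1)^2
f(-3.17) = -5.19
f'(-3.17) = -0.17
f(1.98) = -0.03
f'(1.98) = 0.07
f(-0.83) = -4.41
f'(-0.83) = 2.74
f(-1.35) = -5.31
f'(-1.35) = 0.81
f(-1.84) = -5.45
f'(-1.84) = -0.04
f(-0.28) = -2.55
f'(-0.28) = 3.48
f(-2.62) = -5.30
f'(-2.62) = -0.23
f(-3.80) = -5.11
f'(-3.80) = -0.10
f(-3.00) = -5.22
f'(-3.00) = -0.19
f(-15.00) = -5.00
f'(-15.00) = 0.00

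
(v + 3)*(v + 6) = v^2 + 9*v + 18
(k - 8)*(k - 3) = k^2 - 11*k + 24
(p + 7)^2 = p^2 + 14*p + 49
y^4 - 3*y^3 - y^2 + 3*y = y*(y - 3)*(y - 1)*(y + 1)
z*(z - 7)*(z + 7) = z^3 - 49*z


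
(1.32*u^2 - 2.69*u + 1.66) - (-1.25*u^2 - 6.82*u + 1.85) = 2.57*u^2 + 4.13*u - 0.19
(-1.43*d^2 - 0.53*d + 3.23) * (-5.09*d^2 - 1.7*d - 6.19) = 7.2787*d^4 + 5.1287*d^3 - 6.688*d^2 - 2.2103*d - 19.9937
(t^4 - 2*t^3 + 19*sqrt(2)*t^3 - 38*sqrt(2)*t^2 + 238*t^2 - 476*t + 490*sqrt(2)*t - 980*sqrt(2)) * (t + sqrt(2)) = t^5 - 2*t^4 + 20*sqrt(2)*t^4 - 40*sqrt(2)*t^3 + 276*t^3 - 552*t^2 + 728*sqrt(2)*t^2 - 1456*sqrt(2)*t + 980*t - 1960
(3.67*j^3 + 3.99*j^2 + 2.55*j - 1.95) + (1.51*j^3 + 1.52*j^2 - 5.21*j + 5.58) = 5.18*j^3 + 5.51*j^2 - 2.66*j + 3.63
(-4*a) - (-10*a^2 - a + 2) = 10*a^2 - 3*a - 2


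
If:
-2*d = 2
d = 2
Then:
No Solution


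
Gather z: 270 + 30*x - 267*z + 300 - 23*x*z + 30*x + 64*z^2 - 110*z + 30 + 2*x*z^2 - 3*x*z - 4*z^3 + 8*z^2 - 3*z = 60*x - 4*z^3 + z^2*(2*x + 72) + z*(-26*x - 380) + 600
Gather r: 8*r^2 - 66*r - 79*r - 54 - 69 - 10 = 8*r^2 - 145*r - 133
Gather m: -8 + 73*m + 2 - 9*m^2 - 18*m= -9*m^2 + 55*m - 6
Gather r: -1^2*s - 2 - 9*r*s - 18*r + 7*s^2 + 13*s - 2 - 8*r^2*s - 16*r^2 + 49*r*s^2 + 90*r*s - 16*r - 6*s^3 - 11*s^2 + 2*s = r^2*(-8*s - 16) + r*(49*s^2 + 81*s - 34) - 6*s^3 - 4*s^2 + 14*s - 4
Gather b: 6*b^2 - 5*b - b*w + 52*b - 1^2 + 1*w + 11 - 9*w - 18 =6*b^2 + b*(47 - w) - 8*w - 8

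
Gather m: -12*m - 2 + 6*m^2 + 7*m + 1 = 6*m^2 - 5*m - 1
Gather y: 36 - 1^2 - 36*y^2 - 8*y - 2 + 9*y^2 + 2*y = -27*y^2 - 6*y + 33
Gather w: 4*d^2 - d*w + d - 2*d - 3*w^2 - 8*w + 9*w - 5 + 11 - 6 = 4*d^2 - d - 3*w^2 + w*(1 - d)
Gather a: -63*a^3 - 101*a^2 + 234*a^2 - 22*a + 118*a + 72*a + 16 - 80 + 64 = -63*a^3 + 133*a^2 + 168*a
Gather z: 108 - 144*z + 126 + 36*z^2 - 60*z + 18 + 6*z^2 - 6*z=42*z^2 - 210*z + 252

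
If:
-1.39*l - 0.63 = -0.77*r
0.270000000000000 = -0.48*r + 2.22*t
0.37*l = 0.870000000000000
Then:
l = 2.35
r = 5.06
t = 1.22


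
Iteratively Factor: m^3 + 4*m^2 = (m)*(m^2 + 4*m) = m^2*(m + 4)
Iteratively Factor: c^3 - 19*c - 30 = (c + 3)*(c^2 - 3*c - 10) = (c - 5)*(c + 3)*(c + 2)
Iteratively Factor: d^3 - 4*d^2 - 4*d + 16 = (d + 2)*(d^2 - 6*d + 8) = (d - 4)*(d + 2)*(d - 2)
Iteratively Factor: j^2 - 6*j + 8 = (j - 2)*(j - 4)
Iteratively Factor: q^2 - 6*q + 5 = (q - 1)*(q - 5)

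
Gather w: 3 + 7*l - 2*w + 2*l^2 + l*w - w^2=2*l^2 + 7*l - w^2 + w*(l - 2) + 3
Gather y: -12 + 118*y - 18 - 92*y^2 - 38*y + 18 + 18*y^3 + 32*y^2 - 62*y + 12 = 18*y^3 - 60*y^2 + 18*y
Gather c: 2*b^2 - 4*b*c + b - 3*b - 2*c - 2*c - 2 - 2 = 2*b^2 - 2*b + c*(-4*b - 4) - 4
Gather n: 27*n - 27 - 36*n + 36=9 - 9*n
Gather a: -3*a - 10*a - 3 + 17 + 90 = 104 - 13*a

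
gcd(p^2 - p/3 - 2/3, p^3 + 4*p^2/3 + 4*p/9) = p + 2/3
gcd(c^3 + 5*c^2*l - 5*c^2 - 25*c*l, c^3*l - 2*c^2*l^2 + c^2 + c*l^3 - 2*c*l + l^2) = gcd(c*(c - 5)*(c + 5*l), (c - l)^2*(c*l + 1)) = 1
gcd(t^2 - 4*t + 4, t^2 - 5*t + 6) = t - 2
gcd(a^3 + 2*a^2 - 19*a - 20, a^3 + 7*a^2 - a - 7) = a + 1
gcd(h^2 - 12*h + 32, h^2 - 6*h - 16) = h - 8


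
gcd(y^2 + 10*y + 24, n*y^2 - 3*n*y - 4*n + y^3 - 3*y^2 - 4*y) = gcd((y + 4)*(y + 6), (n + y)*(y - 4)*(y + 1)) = 1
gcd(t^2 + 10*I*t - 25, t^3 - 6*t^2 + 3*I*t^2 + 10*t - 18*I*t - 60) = t + 5*I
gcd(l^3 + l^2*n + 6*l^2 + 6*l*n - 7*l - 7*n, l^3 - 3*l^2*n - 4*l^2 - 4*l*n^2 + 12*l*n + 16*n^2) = l + n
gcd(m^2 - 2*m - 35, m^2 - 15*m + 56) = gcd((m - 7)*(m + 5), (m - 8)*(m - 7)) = m - 7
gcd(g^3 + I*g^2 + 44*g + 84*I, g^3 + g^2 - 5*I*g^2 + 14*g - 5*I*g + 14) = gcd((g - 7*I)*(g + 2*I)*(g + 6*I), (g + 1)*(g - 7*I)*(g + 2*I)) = g^2 - 5*I*g + 14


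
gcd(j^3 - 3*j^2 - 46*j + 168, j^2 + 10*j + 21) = j + 7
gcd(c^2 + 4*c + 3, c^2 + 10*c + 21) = c + 3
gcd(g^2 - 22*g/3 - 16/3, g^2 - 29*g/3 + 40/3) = g - 8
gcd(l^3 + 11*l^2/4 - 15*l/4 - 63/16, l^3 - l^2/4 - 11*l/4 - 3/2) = l + 3/4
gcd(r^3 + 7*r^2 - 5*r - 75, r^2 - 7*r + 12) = r - 3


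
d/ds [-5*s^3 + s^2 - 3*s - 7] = -15*s^2 + 2*s - 3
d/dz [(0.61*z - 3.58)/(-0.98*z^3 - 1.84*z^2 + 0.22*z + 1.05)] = (1.1956*z^3 - 9.4028*z^2 - 13.1744*z + 1.4281)/(0.9604*z^6 + 3.6064*z^5 + 2.9544*z^4 - 2.8676*z^3 - 3.8156*z^2 + 0.462*z + 1.1025)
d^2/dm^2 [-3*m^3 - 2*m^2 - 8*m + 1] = -18*m - 4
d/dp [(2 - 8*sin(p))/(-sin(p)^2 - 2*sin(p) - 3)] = 4*(sin(p) + cos(2*p) + 6)*cos(p)/(sin(p)^2 + 2*sin(p) + 3)^2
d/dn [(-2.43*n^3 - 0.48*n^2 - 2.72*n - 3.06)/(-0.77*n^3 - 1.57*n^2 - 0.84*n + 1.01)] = (3.4455*n^4 - 0.106400000000001*n^3 - 18.2987*n^2 - 10.578*n - 5.3176)/(0.5929*n^6 + 2.4178*n^5 + 3.7585*n^4 + 1.0822*n^3 - 2.4658*n^2 - 1.6968*n + 1.0201)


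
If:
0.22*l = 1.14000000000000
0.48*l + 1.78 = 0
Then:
No Solution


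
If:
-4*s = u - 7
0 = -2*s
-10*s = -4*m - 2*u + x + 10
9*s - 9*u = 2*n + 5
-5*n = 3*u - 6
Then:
No Solution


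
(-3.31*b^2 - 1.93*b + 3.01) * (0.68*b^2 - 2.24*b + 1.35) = -2.2508*b^4 + 6.102*b^3 + 1.9015*b^2 - 9.3479*b + 4.0635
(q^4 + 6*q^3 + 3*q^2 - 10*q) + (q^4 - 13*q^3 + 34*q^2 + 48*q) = 2*q^4 - 7*q^3 + 37*q^2 + 38*q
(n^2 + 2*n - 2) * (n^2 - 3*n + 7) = n^4 - n^3 - n^2 + 20*n - 14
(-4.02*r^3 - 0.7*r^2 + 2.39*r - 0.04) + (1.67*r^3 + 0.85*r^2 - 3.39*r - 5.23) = -2.35*r^3 + 0.15*r^2 - 1.0*r - 5.27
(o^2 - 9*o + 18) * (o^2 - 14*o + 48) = o^4 - 23*o^3 + 192*o^2 - 684*o + 864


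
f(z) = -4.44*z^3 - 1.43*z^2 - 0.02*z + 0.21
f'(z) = -13.32*z^2 - 2.86*z - 0.02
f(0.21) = 0.10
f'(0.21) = -1.21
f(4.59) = -459.37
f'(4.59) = -293.77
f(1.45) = -16.36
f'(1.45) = -32.17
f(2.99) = -131.32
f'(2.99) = -127.65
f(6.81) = -1468.49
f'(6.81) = -637.23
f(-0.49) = 0.40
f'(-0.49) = -1.82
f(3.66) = -236.70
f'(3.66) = -188.92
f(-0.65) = 0.84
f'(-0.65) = -3.79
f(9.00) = -3352.56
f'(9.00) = -1104.68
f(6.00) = -1010.43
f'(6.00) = -496.70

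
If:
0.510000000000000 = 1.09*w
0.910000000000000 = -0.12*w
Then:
No Solution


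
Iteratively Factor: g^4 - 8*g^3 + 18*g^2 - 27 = (g + 1)*(g^3 - 9*g^2 + 27*g - 27) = (g - 3)*(g + 1)*(g^2 - 6*g + 9) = (g - 3)^2*(g + 1)*(g - 3)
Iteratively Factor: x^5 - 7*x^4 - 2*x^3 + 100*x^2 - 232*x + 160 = (x - 2)*(x^4 - 5*x^3 - 12*x^2 + 76*x - 80) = (x - 5)*(x - 2)*(x^3 - 12*x + 16) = (x - 5)*(x - 2)^2*(x^2 + 2*x - 8) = (x - 5)*(x - 2)^2*(x + 4)*(x - 2)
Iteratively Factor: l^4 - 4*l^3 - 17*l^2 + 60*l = (l - 5)*(l^3 + l^2 - 12*l) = l*(l - 5)*(l^2 + l - 12) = l*(l - 5)*(l - 3)*(l + 4)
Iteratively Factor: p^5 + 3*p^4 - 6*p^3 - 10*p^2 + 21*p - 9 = (p - 1)*(p^4 + 4*p^3 - 2*p^2 - 12*p + 9) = (p - 1)^2*(p^3 + 5*p^2 + 3*p - 9) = (p - 1)^3*(p^2 + 6*p + 9) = (p - 1)^3*(p + 3)*(p + 3)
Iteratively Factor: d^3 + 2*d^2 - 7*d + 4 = (d + 4)*(d^2 - 2*d + 1) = (d - 1)*(d + 4)*(d - 1)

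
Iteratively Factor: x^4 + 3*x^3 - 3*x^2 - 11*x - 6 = (x + 1)*(x^3 + 2*x^2 - 5*x - 6) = (x + 1)*(x + 3)*(x^2 - x - 2) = (x - 2)*(x + 1)*(x + 3)*(x + 1)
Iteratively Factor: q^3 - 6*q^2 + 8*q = (q)*(q^2 - 6*q + 8) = q*(q - 2)*(q - 4)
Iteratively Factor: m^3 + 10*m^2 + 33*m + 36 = (m + 3)*(m^2 + 7*m + 12) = (m + 3)*(m + 4)*(m + 3)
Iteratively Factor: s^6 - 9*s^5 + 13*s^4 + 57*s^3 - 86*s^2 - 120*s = (s + 2)*(s^5 - 11*s^4 + 35*s^3 - 13*s^2 - 60*s) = (s - 4)*(s + 2)*(s^4 - 7*s^3 + 7*s^2 + 15*s) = s*(s - 4)*(s + 2)*(s^3 - 7*s^2 + 7*s + 15) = s*(s - 5)*(s - 4)*(s + 2)*(s^2 - 2*s - 3) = s*(s - 5)*(s - 4)*(s + 1)*(s + 2)*(s - 3)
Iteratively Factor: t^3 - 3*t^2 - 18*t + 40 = (t - 5)*(t^2 + 2*t - 8) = (t - 5)*(t + 4)*(t - 2)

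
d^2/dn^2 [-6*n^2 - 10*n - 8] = -12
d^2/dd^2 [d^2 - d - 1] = 2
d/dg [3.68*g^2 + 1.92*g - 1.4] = 7.36*g + 1.92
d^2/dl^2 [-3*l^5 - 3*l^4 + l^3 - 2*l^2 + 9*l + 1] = -60*l^3 - 36*l^2 + 6*l - 4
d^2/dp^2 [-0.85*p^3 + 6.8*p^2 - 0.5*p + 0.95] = 13.6 - 5.1*p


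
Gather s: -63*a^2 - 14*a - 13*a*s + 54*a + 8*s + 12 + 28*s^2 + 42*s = -63*a^2 + 40*a + 28*s^2 + s*(50 - 13*a) + 12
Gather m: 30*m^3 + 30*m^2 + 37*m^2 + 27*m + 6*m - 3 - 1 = 30*m^3 + 67*m^2 + 33*m - 4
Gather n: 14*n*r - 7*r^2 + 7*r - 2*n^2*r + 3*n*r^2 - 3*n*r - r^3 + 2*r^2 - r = -2*n^2*r + n*(3*r^2 + 11*r) - r^3 - 5*r^2 + 6*r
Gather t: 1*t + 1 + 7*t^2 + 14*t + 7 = 7*t^2 + 15*t + 8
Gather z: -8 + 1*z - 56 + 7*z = 8*z - 64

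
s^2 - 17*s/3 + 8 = (s - 3)*(s - 8/3)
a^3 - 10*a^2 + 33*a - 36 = (a - 4)*(a - 3)^2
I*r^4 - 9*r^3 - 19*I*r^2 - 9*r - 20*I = (r + I)*(r + 4*I)*(r + 5*I)*(I*r + 1)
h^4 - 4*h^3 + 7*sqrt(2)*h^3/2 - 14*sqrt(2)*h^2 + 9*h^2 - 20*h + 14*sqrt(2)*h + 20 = (h - 2)^2*(h + sqrt(2))*(h + 5*sqrt(2)/2)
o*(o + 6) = o^2 + 6*o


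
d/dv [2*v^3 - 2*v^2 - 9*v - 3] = 6*v^2 - 4*v - 9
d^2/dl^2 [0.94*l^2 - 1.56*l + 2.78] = 1.88000000000000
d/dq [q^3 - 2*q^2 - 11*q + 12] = 3*q^2 - 4*q - 11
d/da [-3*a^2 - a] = -6*a - 1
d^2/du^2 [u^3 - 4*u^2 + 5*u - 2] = 6*u - 8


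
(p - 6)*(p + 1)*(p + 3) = p^3 - 2*p^2 - 21*p - 18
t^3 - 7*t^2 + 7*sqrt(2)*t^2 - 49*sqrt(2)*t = t*(t - 7)*(t + 7*sqrt(2))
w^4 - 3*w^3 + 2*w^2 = w^2*(w - 2)*(w - 1)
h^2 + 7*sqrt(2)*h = h*(h + 7*sqrt(2))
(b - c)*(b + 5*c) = b^2 + 4*b*c - 5*c^2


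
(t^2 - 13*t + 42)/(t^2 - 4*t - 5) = (-t^2 + 13*t - 42)/(-t^2 + 4*t + 5)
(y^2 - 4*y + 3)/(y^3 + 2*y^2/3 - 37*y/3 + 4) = 3*(y - 1)/(3*y^2 + 11*y - 4)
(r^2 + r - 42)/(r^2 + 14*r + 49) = (r - 6)/(r + 7)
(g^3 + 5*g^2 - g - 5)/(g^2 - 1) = g + 5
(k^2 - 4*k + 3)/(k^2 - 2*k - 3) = (k - 1)/(k + 1)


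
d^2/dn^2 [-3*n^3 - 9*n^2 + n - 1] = -18*n - 18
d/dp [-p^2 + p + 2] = 1 - 2*p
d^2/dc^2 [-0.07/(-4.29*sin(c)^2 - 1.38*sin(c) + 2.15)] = (-5.153148*sin(c)^4 - 1.243242*sin(c)^3 + 5.013834*sin(c)^2 + 2.278794*sin(c) + 1.557906)/(4.29*sin(c)^2 + 1.38*sin(c) - 2.15)^3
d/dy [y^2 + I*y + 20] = 2*y + I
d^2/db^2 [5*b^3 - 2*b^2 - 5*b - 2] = 30*b - 4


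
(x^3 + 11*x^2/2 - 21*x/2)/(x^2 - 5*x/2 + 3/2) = x*(x + 7)/(x - 1)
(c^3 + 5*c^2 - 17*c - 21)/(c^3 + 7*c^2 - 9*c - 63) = (c + 1)/(c + 3)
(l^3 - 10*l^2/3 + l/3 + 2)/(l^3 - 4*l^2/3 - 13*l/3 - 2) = (l - 1)/(l + 1)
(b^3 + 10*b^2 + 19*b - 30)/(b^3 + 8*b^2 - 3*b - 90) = (b - 1)/(b - 3)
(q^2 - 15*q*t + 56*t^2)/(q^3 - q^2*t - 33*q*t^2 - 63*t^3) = (q - 8*t)/(q^2 + 6*q*t + 9*t^2)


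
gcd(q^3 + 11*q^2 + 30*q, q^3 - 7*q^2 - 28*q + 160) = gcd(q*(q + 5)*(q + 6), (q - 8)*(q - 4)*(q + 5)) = q + 5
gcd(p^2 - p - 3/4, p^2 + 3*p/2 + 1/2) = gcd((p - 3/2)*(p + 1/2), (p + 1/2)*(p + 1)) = p + 1/2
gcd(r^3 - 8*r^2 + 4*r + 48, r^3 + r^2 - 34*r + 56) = r - 4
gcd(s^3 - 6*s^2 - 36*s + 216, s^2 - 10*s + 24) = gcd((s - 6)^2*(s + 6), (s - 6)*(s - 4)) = s - 6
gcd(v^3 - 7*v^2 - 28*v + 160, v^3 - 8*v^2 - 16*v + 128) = v^2 - 12*v + 32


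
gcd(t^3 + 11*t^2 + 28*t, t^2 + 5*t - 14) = t + 7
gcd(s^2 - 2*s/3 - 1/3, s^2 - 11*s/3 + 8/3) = s - 1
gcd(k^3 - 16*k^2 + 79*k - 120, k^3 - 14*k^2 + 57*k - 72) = k^2 - 11*k + 24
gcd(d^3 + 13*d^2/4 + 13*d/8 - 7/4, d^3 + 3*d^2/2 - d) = d^2 + 3*d/2 - 1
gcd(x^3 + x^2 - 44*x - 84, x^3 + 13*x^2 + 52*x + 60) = x^2 + 8*x + 12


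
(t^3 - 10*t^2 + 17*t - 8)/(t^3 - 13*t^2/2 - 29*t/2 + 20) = 2*(t - 1)/(2*t + 5)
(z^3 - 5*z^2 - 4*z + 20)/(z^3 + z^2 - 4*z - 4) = (z - 5)/(z + 1)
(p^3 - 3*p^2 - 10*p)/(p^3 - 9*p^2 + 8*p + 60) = p/(p - 6)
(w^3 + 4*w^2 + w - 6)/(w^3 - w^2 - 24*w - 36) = (w - 1)/(w - 6)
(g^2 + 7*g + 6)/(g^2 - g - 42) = (g + 1)/(g - 7)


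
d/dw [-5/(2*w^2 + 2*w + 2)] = 5*(2*w + 1)/(2*(w^2 + w + 1)^2)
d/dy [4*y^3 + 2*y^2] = 4*y*(3*y + 1)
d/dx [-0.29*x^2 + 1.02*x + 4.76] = 1.02 - 0.58*x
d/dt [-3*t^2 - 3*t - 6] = -6*t - 3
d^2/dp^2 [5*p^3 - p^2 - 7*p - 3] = 30*p - 2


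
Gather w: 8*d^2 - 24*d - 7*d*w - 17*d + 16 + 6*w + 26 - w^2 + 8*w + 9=8*d^2 - 41*d - w^2 + w*(14 - 7*d) + 51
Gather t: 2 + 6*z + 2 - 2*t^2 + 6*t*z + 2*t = -2*t^2 + t*(6*z + 2) + 6*z + 4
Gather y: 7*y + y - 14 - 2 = 8*y - 16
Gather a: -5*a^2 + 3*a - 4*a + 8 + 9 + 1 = -5*a^2 - a + 18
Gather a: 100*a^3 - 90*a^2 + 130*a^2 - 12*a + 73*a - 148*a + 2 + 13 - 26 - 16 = 100*a^3 + 40*a^2 - 87*a - 27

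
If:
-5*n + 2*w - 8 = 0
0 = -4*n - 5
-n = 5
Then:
No Solution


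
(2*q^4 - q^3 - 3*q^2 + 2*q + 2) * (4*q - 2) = 8*q^5 - 8*q^4 - 10*q^3 + 14*q^2 + 4*q - 4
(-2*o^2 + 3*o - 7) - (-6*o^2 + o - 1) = 4*o^2 + 2*o - 6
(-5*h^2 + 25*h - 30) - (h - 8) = -5*h^2 + 24*h - 22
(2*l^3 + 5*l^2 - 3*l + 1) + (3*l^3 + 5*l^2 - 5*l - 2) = 5*l^3 + 10*l^2 - 8*l - 1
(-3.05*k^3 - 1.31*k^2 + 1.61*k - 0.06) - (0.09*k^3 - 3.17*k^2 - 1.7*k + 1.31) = -3.14*k^3 + 1.86*k^2 + 3.31*k - 1.37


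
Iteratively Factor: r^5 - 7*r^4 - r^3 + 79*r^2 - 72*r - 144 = (r + 1)*(r^4 - 8*r^3 + 7*r^2 + 72*r - 144) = (r - 4)*(r + 1)*(r^3 - 4*r^2 - 9*r + 36) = (r - 4)*(r + 1)*(r + 3)*(r^2 - 7*r + 12) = (r - 4)*(r - 3)*(r + 1)*(r + 3)*(r - 4)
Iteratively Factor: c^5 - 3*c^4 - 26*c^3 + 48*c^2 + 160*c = (c + 2)*(c^4 - 5*c^3 - 16*c^2 + 80*c) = (c - 4)*(c + 2)*(c^3 - c^2 - 20*c) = (c - 4)*(c + 2)*(c + 4)*(c^2 - 5*c) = (c - 5)*(c - 4)*(c + 2)*(c + 4)*(c)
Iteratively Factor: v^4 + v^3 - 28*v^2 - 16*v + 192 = (v + 4)*(v^3 - 3*v^2 - 16*v + 48) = (v - 3)*(v + 4)*(v^2 - 16) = (v - 3)*(v + 4)^2*(v - 4)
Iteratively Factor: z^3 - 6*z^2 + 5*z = (z)*(z^2 - 6*z + 5) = z*(z - 1)*(z - 5)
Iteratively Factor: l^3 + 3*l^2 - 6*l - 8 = (l + 1)*(l^2 + 2*l - 8) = (l - 2)*(l + 1)*(l + 4)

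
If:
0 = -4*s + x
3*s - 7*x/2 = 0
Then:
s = 0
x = 0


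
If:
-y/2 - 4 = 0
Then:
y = -8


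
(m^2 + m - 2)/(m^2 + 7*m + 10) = (m - 1)/(m + 5)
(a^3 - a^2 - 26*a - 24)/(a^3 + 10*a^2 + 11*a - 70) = (a^3 - a^2 - 26*a - 24)/(a^3 + 10*a^2 + 11*a - 70)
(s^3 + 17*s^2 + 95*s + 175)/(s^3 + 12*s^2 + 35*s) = (s + 5)/s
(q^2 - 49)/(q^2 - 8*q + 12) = (q^2 - 49)/(q^2 - 8*q + 12)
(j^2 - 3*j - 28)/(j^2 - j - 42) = (j + 4)/(j + 6)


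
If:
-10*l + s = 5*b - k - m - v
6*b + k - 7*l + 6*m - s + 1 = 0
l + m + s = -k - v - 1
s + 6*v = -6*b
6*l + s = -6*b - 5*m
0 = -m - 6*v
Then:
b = -67/1523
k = -2015/1523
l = -108/1523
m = 108/1523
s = 510/1523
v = -18/1523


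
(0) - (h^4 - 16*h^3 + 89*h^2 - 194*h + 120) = -h^4 + 16*h^3 - 89*h^2 + 194*h - 120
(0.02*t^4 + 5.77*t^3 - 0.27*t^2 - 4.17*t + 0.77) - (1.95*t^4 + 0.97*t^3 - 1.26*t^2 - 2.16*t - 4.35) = -1.93*t^4 + 4.8*t^3 + 0.99*t^2 - 2.01*t + 5.12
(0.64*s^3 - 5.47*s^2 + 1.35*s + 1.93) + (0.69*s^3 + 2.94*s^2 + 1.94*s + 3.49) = 1.33*s^3 - 2.53*s^2 + 3.29*s + 5.42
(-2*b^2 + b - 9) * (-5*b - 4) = 10*b^3 + 3*b^2 + 41*b + 36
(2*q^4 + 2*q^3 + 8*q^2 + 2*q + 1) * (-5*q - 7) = -10*q^5 - 24*q^4 - 54*q^3 - 66*q^2 - 19*q - 7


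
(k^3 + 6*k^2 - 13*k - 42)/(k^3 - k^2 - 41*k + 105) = (k + 2)/(k - 5)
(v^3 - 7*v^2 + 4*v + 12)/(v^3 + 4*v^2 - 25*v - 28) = (v^2 - 8*v + 12)/(v^2 + 3*v - 28)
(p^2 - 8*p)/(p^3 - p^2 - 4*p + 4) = p*(p - 8)/(p^3 - p^2 - 4*p + 4)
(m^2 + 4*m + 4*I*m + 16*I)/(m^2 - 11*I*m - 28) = (m^2 + 4*m*(1 + I) + 16*I)/(m^2 - 11*I*m - 28)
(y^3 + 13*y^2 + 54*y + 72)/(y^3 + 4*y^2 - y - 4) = (y^2 + 9*y + 18)/(y^2 - 1)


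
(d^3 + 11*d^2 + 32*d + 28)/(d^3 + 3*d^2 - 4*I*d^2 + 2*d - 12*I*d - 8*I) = (d^2 + 9*d + 14)/(d^2 + d*(1 - 4*I) - 4*I)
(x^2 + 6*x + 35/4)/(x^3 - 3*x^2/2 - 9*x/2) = (4*x^2 + 24*x + 35)/(2*x*(2*x^2 - 3*x - 9))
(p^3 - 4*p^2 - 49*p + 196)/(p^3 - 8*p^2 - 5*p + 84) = (p + 7)/(p + 3)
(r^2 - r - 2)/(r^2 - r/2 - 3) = 2*(r + 1)/(2*r + 3)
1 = 1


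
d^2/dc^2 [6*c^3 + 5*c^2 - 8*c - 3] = 36*c + 10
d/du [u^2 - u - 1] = 2*u - 1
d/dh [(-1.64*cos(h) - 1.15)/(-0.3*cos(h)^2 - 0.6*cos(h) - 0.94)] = 0.650364203954215*(0.492*cos(h)^2 + 0.69*cos(h) - 0.8516)*sin(h)/(-0.241935483870968*sin(h)^2 + 0.483870967741935*cos(h) + 1.0)^2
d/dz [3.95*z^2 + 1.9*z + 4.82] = 7.9*z + 1.9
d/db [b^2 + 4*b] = 2*b + 4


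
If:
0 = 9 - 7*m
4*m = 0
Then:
No Solution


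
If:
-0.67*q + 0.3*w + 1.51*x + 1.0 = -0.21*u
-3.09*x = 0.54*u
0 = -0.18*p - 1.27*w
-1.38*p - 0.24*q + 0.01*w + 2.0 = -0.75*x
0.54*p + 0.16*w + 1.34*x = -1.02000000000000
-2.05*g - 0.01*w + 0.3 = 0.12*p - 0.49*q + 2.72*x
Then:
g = 1.71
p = 0.72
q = 0.97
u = 5.94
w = -0.10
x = -1.04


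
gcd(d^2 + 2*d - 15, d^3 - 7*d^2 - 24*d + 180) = d + 5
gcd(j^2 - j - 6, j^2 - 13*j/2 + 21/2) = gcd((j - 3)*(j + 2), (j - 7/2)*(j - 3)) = j - 3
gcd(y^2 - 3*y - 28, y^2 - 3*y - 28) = y^2 - 3*y - 28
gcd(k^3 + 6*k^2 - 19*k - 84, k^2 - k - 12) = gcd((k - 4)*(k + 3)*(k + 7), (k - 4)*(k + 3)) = k^2 - k - 12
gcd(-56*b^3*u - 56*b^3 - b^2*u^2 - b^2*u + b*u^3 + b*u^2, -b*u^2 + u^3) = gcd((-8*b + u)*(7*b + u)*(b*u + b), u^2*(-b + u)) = 1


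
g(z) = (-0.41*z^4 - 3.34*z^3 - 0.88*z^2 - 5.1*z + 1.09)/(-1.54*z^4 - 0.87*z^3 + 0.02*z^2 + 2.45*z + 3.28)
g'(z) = (-1.64*z^3 - 10.02*z^2 - 1.76*z - 5.1)/(-1.54*z^4 - 0.87*z^3 + 0.02*z^2 + 2.45*z + 3.28) + (6.16*z^3 + 2.61*z^2 - 0.04*z - 2.45)*(-0.41*z^4 - 3.34*z^3 - 0.88*z^2 - 5.1*z + 1.09)/(-1.54*z^4 - 0.87*z^3 + 0.02*z^2 + 2.45*z + 3.28)^2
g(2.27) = 1.54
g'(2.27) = -1.14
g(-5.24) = -0.17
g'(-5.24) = -0.10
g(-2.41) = -0.97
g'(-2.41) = -0.84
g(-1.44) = -3.50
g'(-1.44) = -8.37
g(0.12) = 0.13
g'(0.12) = -1.61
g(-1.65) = -2.32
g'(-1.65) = -3.80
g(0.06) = 0.23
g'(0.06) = -1.69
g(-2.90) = -0.67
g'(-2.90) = -0.47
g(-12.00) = 0.09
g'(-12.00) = -0.02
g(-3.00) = -0.62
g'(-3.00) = -0.42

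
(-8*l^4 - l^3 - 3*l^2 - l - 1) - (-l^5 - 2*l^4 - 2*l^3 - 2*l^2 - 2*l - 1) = l^5 - 6*l^4 + l^3 - l^2 + l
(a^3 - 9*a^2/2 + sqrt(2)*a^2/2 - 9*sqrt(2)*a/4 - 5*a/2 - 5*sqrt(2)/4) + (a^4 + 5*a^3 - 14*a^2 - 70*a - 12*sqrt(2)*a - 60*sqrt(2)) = a^4 + 6*a^3 - 37*a^2/2 + sqrt(2)*a^2/2 - 145*a/2 - 57*sqrt(2)*a/4 - 245*sqrt(2)/4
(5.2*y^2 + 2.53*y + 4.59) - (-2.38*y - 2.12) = 5.2*y^2 + 4.91*y + 6.71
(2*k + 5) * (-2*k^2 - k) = -4*k^3 - 12*k^2 - 5*k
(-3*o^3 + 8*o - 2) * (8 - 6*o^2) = 18*o^5 - 72*o^3 + 12*o^2 + 64*o - 16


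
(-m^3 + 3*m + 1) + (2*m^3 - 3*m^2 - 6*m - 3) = m^3 - 3*m^2 - 3*m - 2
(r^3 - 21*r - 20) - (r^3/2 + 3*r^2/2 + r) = r^3/2 - 3*r^2/2 - 22*r - 20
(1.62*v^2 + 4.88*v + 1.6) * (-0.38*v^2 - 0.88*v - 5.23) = -0.6156*v^4 - 3.28*v^3 - 13.375*v^2 - 26.9304*v - 8.368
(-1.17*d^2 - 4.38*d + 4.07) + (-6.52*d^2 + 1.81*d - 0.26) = -7.69*d^2 - 2.57*d + 3.81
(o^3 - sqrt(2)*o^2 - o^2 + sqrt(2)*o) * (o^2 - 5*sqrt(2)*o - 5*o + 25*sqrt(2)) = o^5 - 6*sqrt(2)*o^4 - 6*o^4 + 15*o^3 + 36*sqrt(2)*o^3 - 60*o^2 - 30*sqrt(2)*o^2 + 50*o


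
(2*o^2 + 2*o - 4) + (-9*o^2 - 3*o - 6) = -7*o^2 - o - 10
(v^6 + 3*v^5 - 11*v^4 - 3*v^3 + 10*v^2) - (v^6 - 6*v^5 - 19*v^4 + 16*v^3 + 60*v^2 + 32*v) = 9*v^5 + 8*v^4 - 19*v^3 - 50*v^2 - 32*v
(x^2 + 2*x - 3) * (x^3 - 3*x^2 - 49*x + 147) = x^5 - x^4 - 58*x^3 + 58*x^2 + 441*x - 441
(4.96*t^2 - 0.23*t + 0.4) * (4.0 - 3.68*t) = -18.2528*t^3 + 20.6864*t^2 - 2.392*t + 1.6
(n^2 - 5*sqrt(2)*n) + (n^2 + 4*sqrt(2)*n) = 2*n^2 - sqrt(2)*n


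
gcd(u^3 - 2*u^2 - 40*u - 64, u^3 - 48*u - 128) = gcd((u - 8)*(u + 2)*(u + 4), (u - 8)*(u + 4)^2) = u^2 - 4*u - 32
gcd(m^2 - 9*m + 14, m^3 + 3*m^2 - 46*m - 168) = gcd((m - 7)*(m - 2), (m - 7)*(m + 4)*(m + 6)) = m - 7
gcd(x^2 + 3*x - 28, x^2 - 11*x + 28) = x - 4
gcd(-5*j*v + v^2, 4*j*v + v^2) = v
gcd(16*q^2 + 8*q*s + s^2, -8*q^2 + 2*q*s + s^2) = 4*q + s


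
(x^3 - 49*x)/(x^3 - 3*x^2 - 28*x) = (x + 7)/(x + 4)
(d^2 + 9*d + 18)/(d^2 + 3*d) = (d + 6)/d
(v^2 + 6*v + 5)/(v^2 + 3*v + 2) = (v + 5)/(v + 2)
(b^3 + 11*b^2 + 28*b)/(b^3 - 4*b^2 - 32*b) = (b + 7)/(b - 8)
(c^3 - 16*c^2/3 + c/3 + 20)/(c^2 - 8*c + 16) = (c^2 - 4*c/3 - 5)/(c - 4)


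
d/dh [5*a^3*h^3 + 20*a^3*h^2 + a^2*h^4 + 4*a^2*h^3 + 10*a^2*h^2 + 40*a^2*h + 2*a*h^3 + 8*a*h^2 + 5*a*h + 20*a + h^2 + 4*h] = 15*a^3*h^2 + 40*a^3*h + 4*a^2*h^3 + 12*a^2*h^2 + 20*a^2*h + 40*a^2 + 6*a*h^2 + 16*a*h + 5*a + 2*h + 4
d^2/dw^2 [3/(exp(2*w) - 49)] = 12*(exp(2*w) + 49)*exp(2*w)/(exp(2*w) - 49)^3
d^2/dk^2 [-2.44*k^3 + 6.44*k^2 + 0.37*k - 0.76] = 12.88 - 14.64*k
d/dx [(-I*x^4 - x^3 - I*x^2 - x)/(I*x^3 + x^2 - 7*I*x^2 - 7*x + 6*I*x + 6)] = (-x^4 + 14*x^3 - 17*x^2 - 6)/(x^4 - 14*x^3 + 61*x^2 - 84*x + 36)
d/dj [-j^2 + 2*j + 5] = 2 - 2*j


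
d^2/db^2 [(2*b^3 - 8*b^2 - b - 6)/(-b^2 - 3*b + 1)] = 2*(-43*b^3 + 60*b^2 + 51*b + 71)/(b^6 + 9*b^5 + 24*b^4 + 9*b^3 - 24*b^2 + 9*b - 1)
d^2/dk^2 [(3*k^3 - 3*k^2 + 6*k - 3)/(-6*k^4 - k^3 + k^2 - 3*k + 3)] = 6*(-36*k^9 + 108*k^8 - 432*k^7 + 396*k^6 - 195*k^5 + 255*k^4 - 310*k^3 + 102*k^2 - 9*k - 3)/(216*k^12 + 108*k^11 - 90*k^10 + 289*k^9 - 201*k^8 - 204*k^7 + 242*k^6 - 270*k^5 + 72*k^4 + 108*k^3 - 108*k^2 + 81*k - 27)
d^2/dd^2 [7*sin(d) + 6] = -7*sin(d)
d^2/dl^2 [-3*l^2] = -6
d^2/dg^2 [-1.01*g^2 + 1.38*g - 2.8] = -2.02000000000000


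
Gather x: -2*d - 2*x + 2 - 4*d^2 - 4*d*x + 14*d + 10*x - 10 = -4*d^2 + 12*d + x*(8 - 4*d) - 8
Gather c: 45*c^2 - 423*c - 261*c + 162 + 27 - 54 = 45*c^2 - 684*c + 135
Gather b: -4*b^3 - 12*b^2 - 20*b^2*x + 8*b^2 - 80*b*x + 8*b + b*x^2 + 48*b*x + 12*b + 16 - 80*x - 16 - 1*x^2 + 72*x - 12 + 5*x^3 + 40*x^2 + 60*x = -4*b^3 + b^2*(-20*x - 4) + b*(x^2 - 32*x + 20) + 5*x^3 + 39*x^2 + 52*x - 12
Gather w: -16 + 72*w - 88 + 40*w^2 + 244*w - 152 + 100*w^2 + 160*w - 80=140*w^2 + 476*w - 336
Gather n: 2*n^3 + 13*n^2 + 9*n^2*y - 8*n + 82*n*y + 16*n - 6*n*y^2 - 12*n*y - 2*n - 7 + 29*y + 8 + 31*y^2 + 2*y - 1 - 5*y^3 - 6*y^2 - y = 2*n^3 + n^2*(9*y + 13) + n*(-6*y^2 + 70*y + 6) - 5*y^3 + 25*y^2 + 30*y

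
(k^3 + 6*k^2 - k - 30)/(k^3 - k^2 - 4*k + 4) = (k^2 + 8*k + 15)/(k^2 + k - 2)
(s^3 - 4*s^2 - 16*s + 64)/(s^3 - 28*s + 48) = (s^2 - 16)/(s^2 + 4*s - 12)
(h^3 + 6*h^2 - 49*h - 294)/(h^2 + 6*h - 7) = (h^2 - h - 42)/(h - 1)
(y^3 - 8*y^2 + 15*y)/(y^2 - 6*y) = (y^2 - 8*y + 15)/(y - 6)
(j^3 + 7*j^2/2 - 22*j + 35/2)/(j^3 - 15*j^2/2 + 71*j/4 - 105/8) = 4*(j^2 + 6*j - 7)/(4*j^2 - 20*j + 21)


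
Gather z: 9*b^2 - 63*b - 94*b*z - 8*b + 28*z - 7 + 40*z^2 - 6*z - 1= 9*b^2 - 71*b + 40*z^2 + z*(22 - 94*b) - 8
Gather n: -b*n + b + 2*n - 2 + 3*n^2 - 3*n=b + 3*n^2 + n*(-b - 1) - 2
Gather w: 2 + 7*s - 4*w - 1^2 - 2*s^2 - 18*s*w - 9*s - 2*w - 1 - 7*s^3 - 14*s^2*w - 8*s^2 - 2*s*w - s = -7*s^3 - 10*s^2 - 3*s + w*(-14*s^2 - 20*s - 6)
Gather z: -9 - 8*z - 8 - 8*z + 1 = -16*z - 16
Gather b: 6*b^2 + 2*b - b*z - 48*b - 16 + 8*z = 6*b^2 + b*(-z - 46) + 8*z - 16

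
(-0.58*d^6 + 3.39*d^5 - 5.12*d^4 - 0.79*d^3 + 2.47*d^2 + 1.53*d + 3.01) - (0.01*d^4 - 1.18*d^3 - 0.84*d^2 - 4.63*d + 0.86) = -0.58*d^6 + 3.39*d^5 - 5.13*d^4 + 0.39*d^3 + 3.31*d^2 + 6.16*d + 2.15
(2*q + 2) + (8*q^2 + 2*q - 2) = 8*q^2 + 4*q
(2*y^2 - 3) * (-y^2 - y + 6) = -2*y^4 - 2*y^3 + 15*y^2 + 3*y - 18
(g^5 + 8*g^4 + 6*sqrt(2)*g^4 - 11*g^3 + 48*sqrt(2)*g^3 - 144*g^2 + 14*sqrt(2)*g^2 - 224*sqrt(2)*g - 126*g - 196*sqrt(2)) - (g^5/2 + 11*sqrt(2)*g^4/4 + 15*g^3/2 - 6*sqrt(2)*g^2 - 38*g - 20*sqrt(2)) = g^5/2 + 13*sqrt(2)*g^4/4 + 8*g^4 - 37*g^3/2 + 48*sqrt(2)*g^3 - 144*g^2 + 20*sqrt(2)*g^2 - 224*sqrt(2)*g - 88*g - 176*sqrt(2)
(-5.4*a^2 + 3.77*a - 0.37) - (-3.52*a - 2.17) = -5.4*a^2 + 7.29*a + 1.8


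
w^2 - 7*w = w*(w - 7)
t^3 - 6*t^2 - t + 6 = (t - 6)*(t - 1)*(t + 1)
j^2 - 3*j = j*(j - 3)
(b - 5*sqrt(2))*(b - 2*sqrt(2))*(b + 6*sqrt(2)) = b^3 - sqrt(2)*b^2 - 64*b + 120*sqrt(2)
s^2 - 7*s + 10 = (s - 5)*(s - 2)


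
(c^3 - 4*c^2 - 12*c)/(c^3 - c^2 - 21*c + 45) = c*(c^2 - 4*c - 12)/(c^3 - c^2 - 21*c + 45)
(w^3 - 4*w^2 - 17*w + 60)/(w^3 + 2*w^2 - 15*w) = (w^2 - w - 20)/(w*(w + 5))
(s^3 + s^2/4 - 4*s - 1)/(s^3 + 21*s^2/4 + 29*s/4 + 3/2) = (s - 2)/(s + 3)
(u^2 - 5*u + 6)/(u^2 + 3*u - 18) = (u - 2)/(u + 6)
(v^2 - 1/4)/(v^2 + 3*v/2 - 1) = (v + 1/2)/(v + 2)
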